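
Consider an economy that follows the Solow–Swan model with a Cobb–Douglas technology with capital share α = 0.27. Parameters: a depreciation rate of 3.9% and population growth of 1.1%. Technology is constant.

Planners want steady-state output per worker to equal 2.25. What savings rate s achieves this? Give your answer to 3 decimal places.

In steady state, investment equals break-even investment: s·k^α = (n + δ)·k.
Since y* = [s/(n + δ)]^(α/(1−α)), we have s/(n + δ) = (y*)^((1−α)/α) = 2.25^2.7037 = 8.9577.
Therefore s = 8.9577 × (n + δ) = 8.9577 × 0.050 = 0.4479.

s ≈ 0.448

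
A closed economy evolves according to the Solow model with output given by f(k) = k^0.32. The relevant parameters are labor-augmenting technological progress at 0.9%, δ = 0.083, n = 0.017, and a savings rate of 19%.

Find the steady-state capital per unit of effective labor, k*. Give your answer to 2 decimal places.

In steady state, investment equals break-even investment: s·k^α = (n + g + δ)·k.
Dividing both sides by k: k^(1−α) = s / (n + g + δ).
k^0.68 = 0.19 / (0.017 + 0.009 + 0.083) = 0.19 / 0.109 = 1.7431
k* = 1.7431^(1/0.68) ≈ 2.2640

k* ≈ 2.26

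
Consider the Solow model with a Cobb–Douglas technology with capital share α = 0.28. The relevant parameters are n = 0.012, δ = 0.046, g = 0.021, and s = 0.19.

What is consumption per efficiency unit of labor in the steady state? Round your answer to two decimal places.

c* ≈ 1.14

In steady state, investment equals break-even investment: s·k^α = (n + g + δ)·k.
Rearranging, k^(1−α) = s / (n + g + δ).
k^0.72 = 0.19 / (0.012 + 0.021 + 0.046) = 0.19 / 0.079 = 2.4051
k* = 2.4051^(1/0.72) ≈ 3.3834
y* = (k*)^α = 3.3834^0.28 ≈ 1.4068
c* = (1 − s)·y* = (1 − 0.19) × 1.4068 ≈ 1.1395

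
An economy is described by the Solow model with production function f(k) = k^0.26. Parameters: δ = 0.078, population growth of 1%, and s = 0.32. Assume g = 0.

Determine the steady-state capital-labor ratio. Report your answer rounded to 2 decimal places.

k* = 5.72

Steady state requires s·f(k) = (n + δ)·k, i.e. s·k^α = (n + δ)·k.
Dividing both sides by k: k^(1−α) = s / (n + δ).
k^0.74 = 0.32 / (0.010 + 0.078) = 0.32 / 0.088 = 3.6364
k* = 3.6364^(1/0.74) ≈ 5.7235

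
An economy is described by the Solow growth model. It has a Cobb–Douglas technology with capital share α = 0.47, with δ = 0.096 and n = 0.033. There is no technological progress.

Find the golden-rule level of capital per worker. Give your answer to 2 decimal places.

The golden rule sets f'(k) = n + δ, i.e. α·k^(α−1) = n + δ.
So k^(1−α) = α / (n + δ) = 0.47 / 0.129 = 3.6434.
k_gold = 3.6434^(1/0.53) ≈ 11.4669

k_gold ≈ 11.47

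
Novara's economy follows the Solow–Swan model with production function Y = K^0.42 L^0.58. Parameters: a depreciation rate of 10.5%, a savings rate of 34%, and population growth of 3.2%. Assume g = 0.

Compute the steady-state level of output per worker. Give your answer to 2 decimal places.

At the steady state, Δk = 0, so s·k^α = (n + δ)·k.
Dividing both sides by k: k^(1−α) = s / (n + δ).
k^0.58 = 0.34 / (0.032 + 0.105) = 0.34 / 0.137 = 2.4818
k* = 2.4818^(1/0.58) ≈ 4.7933
y* = (k*)^α = 4.7933^0.42 ≈ 1.9314

y* = 1.93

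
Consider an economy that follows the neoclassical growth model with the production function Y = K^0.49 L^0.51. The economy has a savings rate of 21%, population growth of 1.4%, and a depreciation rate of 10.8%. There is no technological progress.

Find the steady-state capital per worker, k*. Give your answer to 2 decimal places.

k* = 2.90

At the steady state, Δk = 0, so s·k^α = (n + δ)·k.
Dividing both sides by k: k^(1−α) = s / (n + δ).
k^0.51 = 0.21 / (0.014 + 0.108) = 0.21 / 0.122 = 1.7213
k* = 1.7213^(1/0.51) ≈ 2.9004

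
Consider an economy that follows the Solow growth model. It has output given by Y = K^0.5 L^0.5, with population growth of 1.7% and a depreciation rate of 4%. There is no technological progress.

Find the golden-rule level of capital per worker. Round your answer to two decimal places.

The golden rule sets f'(k) = n + δ, i.e. α·k^(α−1) = n + δ.
So k^(1−α) = α / (n + δ) = 0.5 / 0.057 = 8.7719.
k_gold = 8.7719^(1/0.5) ≈ 76.9462

k_gold ≈ 76.95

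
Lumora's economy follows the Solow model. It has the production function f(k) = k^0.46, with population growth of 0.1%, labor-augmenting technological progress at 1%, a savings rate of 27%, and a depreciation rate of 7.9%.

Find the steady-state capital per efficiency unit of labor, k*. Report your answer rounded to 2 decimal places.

At the steady state, Δk = 0, so s·k^α = (n + g + δ)·k.
Rearranging, k^(1−α) = s / (n + g + δ).
k^0.54 = 0.27 / (0.001 + 0.010 + 0.079) = 0.27 / 0.090 = 3.0000
k* = 3.0000^(1/0.54) ≈ 7.6482

k* = 7.65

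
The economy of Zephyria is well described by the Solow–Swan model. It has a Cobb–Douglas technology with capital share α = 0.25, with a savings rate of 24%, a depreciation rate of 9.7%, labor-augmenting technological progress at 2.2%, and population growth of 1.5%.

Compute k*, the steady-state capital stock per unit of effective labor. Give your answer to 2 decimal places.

k* ≈ 2.18

Steady state requires s·f(k) = (n + g + δ)·k, i.e. s·k^α = (n + g + δ)·k.
Rearranging, k^(1−α) = s / (n + g + δ).
k^0.75 = 0.24 / (0.015 + 0.022 + 0.097) = 0.24 / 0.134 = 1.7910
k* = 1.7910^(1/0.75) ≈ 2.1750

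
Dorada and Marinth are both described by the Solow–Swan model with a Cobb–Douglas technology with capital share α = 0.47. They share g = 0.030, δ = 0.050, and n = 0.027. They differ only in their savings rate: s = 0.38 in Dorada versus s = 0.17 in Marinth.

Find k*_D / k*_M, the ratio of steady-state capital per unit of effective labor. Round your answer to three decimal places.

Steady-state k* = [s/(n + g + δ)]^(1/(1−α)), so the ratio is [ (s_D/(n + g + δ)_D) / (s_M/(n + g + δ)_M) ]^1.8868.
s_D/(n + g + δ)_D = 0.38/0.107 = 3.5514; s_M/(n + g + δ)_M = 0.17/0.107 = 1.5888.
Ratio = (3.5514/1.5888)^1.8868 = 2.2353^1.8868 ≈ 4.5617

k*_D / k*_M ≈ 4.562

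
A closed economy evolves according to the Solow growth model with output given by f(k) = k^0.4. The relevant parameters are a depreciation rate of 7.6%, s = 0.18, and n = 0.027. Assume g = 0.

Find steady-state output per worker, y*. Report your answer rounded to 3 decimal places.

In steady state, investment equals break-even investment: s·k^α = (n + δ)·k.
Rearranging, k^(1−α) = s / (n + δ).
k^0.6 = 0.18 / (0.027 + 0.076) = 0.18 / 0.103 = 1.7476
k* = 1.7476^(1/0.6) ≈ 2.5355
y* = (k*)^α = 2.5355^0.4 ≈ 1.4509

y* ≈ 1.451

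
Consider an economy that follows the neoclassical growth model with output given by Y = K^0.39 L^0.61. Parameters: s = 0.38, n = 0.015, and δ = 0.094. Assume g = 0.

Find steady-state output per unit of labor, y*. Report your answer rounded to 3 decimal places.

y* = 2.222

In steady state, investment equals break-even investment: s·k^α = (n + δ)·k.
Rearranging, k^(1−α) = s / (n + δ).
k^0.61 = 0.38 / (0.015 + 0.094) = 0.38 / 0.109 = 3.4862
k* = 3.4862^(1/0.61) ≈ 7.7464
y* = (k*)^α = 7.7464^0.39 ≈ 2.2220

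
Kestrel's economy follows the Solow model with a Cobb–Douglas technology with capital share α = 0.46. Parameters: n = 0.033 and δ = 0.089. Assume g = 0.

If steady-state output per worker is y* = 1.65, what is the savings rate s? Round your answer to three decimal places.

s ≈ 0.220

At the steady state, Δk = 0, so s·k^α = (n + δ)·k.
Since y* = [s/(n + δ)]^(α/(1−α)), we have s/(n + δ) = (y*)^((1−α)/α) = 1.65^1.1739 = 1.8001.
Therefore s = 1.8001 × (n + δ) = 1.8001 × 0.122 = 0.2196.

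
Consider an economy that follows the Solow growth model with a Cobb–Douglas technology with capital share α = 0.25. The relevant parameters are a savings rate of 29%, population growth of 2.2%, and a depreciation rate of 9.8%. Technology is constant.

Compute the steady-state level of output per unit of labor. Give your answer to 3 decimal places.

y* = 1.342

At the steady state, Δk = 0, so s·k^α = (n + δ)·k.
Rearranging, k^(1−α) = s / (n + δ).
k^0.75 = 0.29 / (0.022 + 0.098) = 0.29 / 0.120 = 2.4167
k* = 2.4167^(1/0.75) ≈ 3.2431
y* = (k*)^α = 3.2431^0.25 ≈ 1.3420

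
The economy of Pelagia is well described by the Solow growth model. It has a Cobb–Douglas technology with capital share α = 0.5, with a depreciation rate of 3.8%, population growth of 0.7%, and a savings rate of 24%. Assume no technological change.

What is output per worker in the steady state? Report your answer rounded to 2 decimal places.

y* = 5.33

Steady state requires s·f(k) = (n + δ)·k, i.e. s·k^α = (n + δ)·k.
Rearranging, k^(1−α) = s / (n + δ).
k^0.5 = 0.24 / (0.007 + 0.038) = 0.24 / 0.045 = 5.3333
k* = 5.3333^(1/0.5) ≈ 28.4441
y* = (k*)^α = 28.4441^0.5 ≈ 5.3333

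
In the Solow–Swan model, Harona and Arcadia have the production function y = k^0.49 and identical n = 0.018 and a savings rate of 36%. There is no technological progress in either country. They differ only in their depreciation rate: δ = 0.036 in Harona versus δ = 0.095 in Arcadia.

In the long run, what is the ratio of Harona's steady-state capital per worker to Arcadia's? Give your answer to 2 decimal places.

Steady-state k* = [s/(n + δ)]^(1/(1−α)), so the ratio is [ (s_H/(n + δ)_H) / (s_A/(n + δ)_A) ]^1.9608.
s_H/(n + δ)_H = 0.36/0.054 = 6.6667; s_A/(n + δ)_A = 0.36/0.113 = 3.1858.
Ratio = (6.6667/3.1858)^1.9608 = 2.0926^1.9608 ≈ 4.2540

ratio ≈ 4.25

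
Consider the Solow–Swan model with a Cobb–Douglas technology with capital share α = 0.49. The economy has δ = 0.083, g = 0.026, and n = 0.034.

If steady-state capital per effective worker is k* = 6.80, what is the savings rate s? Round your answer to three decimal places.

Steady state requires s·f(k) = (n + g + δ)·k, i.e. s·k^α = (n + g + δ)·k.
So s / (n + g + δ) = (k*)^(1−α) = 6.80^0.51 = 2.6582.
Therefore s = 2.6582 × (n + g + δ) = 2.6582 × 0.143 = 0.3801.

s ≈ 0.380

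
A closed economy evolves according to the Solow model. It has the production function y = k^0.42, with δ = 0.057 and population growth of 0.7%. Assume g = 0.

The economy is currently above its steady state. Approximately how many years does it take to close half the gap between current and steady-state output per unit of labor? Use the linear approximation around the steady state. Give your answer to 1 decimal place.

Near the steady state the convergence rate is λ = (1 − α)(n + δ).
λ = (1 − 0.42) × 0.064 = 0.58 × 0.064 = 0.03712
Half-life = ln 2 / λ = 0.6931 / 0.03712 ≈ 18.67 years

about 18.7 years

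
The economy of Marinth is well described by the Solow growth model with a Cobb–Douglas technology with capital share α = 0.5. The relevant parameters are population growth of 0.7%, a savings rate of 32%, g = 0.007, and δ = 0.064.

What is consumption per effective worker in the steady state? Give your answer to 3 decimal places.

At the steady state, Δk = 0, so s·k^α = (n + g + δ)·k.
Dividing both sides by k: k^(1−α) = s / (n + g + δ).
k^0.5 = 0.32 / (0.007 + 0.007 + 0.064) = 0.32 / 0.078 = 4.1026
k* = 4.1026^(1/0.5) ≈ 16.8313
y* = (k*)^α = 16.8313^0.5 ≈ 4.1026
c* = (1 − s)·y* = (1 − 0.32) × 4.1026 ≈ 2.7898

c* = 2.790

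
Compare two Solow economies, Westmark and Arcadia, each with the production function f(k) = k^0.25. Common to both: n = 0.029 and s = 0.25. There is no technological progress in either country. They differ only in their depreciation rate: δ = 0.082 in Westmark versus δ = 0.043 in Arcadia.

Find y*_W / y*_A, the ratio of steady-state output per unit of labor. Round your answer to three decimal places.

y*_W / y*_A ≈ 0.866

Steady-state y* = [s/(n + δ)]^(α/(1−α)), so the ratio is [ (s_W/(n + δ)_W) / (s_A/(n + δ)_A) ]^0.3333.
s_W/(n + δ)_W = 0.25/0.111 = 2.2523; s_A/(n + δ)_A = 0.25/0.072 = 3.4722.
Ratio = (2.2523/3.4722)^0.3333 = 0.6487^0.3333 ≈ 0.8657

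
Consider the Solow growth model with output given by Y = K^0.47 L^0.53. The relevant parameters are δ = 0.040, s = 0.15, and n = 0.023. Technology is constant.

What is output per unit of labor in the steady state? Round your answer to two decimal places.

At the steady state, Δk = 0, so s·k^α = (n + δ)·k.
Rearranging, k^(1−α) = s / (n + δ).
k^0.53 = 0.15 / (0.023 + 0.040) = 0.15 / 0.063 = 2.3810
k* = 2.3810^(1/0.53) ≈ 5.1389
y* = (k*)^α = 5.1389^0.47 ≈ 2.1583

y* ≈ 2.16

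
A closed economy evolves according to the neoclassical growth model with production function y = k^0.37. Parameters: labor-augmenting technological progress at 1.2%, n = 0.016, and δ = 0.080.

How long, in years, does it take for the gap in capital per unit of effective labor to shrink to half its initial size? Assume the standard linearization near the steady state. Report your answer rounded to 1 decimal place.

t_½ ≈ 10.2 years

Near the steady state the convergence rate is λ = (1 − α)(n + g + δ).
λ = (1 − 0.37) × 0.108 = 0.63 × 0.108 = 0.06804
Half-life = ln 2 / λ = 0.6931 / 0.06804 ≈ 10.19 years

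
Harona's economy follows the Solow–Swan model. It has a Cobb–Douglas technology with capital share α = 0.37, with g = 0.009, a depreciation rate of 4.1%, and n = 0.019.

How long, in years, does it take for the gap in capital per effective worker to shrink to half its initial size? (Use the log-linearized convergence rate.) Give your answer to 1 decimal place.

Near the steady state the convergence rate is λ = (1 − α)(n + g + δ).
λ = (1 − 0.37) × 0.069 = 0.63 × 0.069 = 0.04347
Half-life = ln 2 / λ = 0.6931 / 0.04347 ≈ 15.94 years

t_½ ≈ 15.9 years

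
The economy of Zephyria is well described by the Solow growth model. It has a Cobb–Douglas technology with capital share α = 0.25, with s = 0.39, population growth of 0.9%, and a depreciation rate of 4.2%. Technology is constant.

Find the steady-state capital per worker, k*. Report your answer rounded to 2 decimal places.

k* = 15.07

At the steady state, Δk = 0, so s·k^α = (n + δ)·k.
Dividing both sides by k: k^(1−α) = s / (n + δ).
k^0.75 = 0.39 / (0.009 + 0.042) = 0.39 / 0.051 = 7.6471
k* = 7.6471^(1/0.75) ≈ 15.0659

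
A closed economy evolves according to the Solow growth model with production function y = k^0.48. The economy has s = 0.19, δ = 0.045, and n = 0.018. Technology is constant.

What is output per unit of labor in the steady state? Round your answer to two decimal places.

In steady state, investment equals break-even investment: s·k^α = (n + δ)·k.
Dividing both sides by k: k^(1−α) = s / (n + δ).
k^0.52 = 0.19 / (0.018 + 0.045) = 0.19 / 0.063 = 3.0159
k* = 3.0159^(1/0.52) ≈ 8.3552
y* = (k*)^α = 8.3552^0.48 ≈ 2.7704

y* = 2.77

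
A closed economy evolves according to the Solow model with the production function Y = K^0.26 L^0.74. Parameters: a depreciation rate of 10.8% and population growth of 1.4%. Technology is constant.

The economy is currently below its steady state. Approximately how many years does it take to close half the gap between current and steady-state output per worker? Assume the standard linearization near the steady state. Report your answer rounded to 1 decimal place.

half-life ≈ 7.7 years

Near the steady state the convergence rate is λ = (1 − α)(n + δ).
λ = (1 − 0.26) × 0.122 = 0.74 × 0.122 = 0.09028
Half-life = ln 2 / λ = 0.6931 / 0.09028 ≈ 7.68 years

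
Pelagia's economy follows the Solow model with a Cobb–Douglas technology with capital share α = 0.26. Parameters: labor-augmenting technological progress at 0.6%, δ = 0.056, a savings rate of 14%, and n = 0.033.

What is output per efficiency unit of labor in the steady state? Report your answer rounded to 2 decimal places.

y* = 1.15

In steady state, investment equals break-even investment: s·k^α = (n + g + δ)·k.
Rearranging, k^(1−α) = s / (n + g + δ).
k^0.74 = 0.14 / (0.033 + 0.006 + 0.056) = 0.14 / 0.095 = 1.4737
k* = 1.4737^(1/0.74) ≈ 1.6888
y* = (k*)^α = 1.6888^0.26 ≈ 1.1460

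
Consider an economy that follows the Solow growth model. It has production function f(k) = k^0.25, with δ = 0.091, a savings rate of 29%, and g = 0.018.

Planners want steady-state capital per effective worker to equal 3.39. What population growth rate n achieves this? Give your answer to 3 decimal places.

In steady state, investment equals break-even investment: s·k^α = (n + g + δ)·k.
So s / (n + g + δ) = (k*)^(1−α) = 3.39^0.75 = 2.4983.
Therefore n + g + δ = s / 2.4983 = 0.29 / 2.4983 = 0.1161, so n = 0.1161 − 0.109 = 0.0071.

n ≈ 0.007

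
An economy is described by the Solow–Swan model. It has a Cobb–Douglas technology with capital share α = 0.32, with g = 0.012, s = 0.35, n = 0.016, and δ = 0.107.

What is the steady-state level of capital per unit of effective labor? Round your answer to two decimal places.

Steady state requires s·f(k) = (n + g + δ)·k, i.e. s·k^α = (n + g + δ)·k.
Rearranging, k^(1−α) = s / (n + g + δ).
k^0.68 = 0.35 / (0.016 + 0.012 + 0.107) = 0.35 / 0.135 = 2.5926
k* = 2.5926^(1/0.68) ≈ 4.0591

k* = 4.06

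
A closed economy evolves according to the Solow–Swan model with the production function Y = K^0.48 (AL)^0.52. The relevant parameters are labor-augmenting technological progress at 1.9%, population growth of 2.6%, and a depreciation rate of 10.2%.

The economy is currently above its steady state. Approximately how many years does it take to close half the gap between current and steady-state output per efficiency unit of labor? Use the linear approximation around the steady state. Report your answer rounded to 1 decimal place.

about 9.1 years

Near the steady state the convergence rate is λ = (1 − α)(n + g + δ).
λ = (1 − 0.48) × 0.147 = 0.52 × 0.147 = 0.07644
Half-life = ln 2 / λ = 0.6931 / 0.07644 ≈ 9.07 years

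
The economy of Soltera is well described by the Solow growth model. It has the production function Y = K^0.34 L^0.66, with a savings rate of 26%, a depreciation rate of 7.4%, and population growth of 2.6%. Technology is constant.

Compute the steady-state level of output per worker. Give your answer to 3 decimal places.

At the steady state, Δk = 0, so s·k^α = (n + δ)·k.
Rearranging, k^(1−α) = s / (n + δ).
k^0.66 = 0.26 / (0.026 + 0.074) = 0.26 / 0.100 = 2.6000
k* = 2.6000^(1/0.66) ≈ 4.2535
y* = (k*)^α = 4.2535^0.34 ≈ 1.6360

y* = 1.636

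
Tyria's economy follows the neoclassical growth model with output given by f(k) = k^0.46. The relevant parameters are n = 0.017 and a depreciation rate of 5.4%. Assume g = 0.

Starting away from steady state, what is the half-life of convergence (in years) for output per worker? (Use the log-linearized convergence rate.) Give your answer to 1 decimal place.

Near the steady state the convergence rate is λ = (1 − α)(n + δ).
λ = (1 − 0.46) × 0.071 = 0.54 × 0.071 = 0.03834
Half-life = ln 2 / λ = 0.6931 / 0.03834 ≈ 18.08 years

about 18.1 years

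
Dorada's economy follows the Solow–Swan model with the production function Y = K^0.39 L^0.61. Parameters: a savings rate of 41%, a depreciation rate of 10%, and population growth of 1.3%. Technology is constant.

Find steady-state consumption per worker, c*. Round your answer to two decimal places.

In steady state, investment equals break-even investment: s·k^α = (n + δ)·k.
Rearranging, k^(1−α) = s / (n + δ).
k^0.61 = 0.41 / (0.013 + 0.100) = 0.41 / 0.113 = 3.6283
k* = 3.6283^(1/0.61) ≈ 8.2708
y* = (k*)^α = 8.2708^0.39 ≈ 2.2795
c* = (1 − s)·y* = (1 − 0.41) × 2.2795 ≈ 1.3449

c* = 1.34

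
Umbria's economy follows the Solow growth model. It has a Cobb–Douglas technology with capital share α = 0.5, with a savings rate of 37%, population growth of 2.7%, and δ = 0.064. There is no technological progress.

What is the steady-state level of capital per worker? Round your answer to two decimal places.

Steady state requires s·f(k) = (n + δ)·k, i.e. s·k^α = (n + δ)·k.
Dividing both sides by k: k^(1−α) = s / (n + δ).
k^0.5 = 0.37 / (0.027 + 0.064) = 0.37 / 0.091 = 4.0659
k* = 4.0659^(1/0.5) ≈ 16.5315

k* = 16.53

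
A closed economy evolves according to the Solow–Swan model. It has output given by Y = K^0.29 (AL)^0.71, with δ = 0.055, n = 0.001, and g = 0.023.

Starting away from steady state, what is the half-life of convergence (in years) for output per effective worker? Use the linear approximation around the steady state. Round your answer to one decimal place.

Near the steady state the convergence rate is λ = (1 − α)(n + g + δ).
λ = (1 − 0.29) × 0.079 = 0.71 × 0.079 = 0.05609
Half-life = ln 2 / λ = 0.6931 / 0.05609 ≈ 12.36 years

about 12.4 years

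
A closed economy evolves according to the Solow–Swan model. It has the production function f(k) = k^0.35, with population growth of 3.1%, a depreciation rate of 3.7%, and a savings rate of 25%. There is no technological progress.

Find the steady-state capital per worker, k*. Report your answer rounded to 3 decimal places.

k* = 7.411

At the steady state, Δk = 0, so s·k^α = (n + δ)·k.
Dividing both sides by k: k^(1−α) = s / (n + δ).
k^0.65 = 0.25 / (0.031 + 0.037) = 0.25 / 0.068 = 3.6765
k* = 3.6765^(1/0.65) ≈ 7.4114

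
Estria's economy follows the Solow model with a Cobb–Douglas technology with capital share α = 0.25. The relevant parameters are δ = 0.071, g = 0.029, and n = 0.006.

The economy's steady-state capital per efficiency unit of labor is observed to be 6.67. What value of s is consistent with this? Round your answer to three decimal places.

Steady state requires s·f(k) = (n + g + δ)·k, i.e. s·k^α = (n + g + δ)·k.
So s / (n + g + δ) = (k*)^(1−α) = 6.67^0.75 = 4.1504.
Therefore s = 4.1504 × (n + g + δ) = 4.1504 × 0.106 = 0.4399.

s ≈ 0.440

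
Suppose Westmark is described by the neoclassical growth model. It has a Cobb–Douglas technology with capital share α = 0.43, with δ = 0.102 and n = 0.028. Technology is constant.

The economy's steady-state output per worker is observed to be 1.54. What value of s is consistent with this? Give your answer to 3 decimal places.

s ≈ 0.230

In steady state, investment equals break-even investment: s·k^α = (n + δ)·k.
Since y* = [s/(n + δ)]^(α/(1−α)), we have s/(n + δ) = (y*)^((1−α)/α) = 1.54^1.3256 = 1.7725.
Therefore s = 1.7725 × (n + δ) = 1.7725 × 0.130 = 0.2304.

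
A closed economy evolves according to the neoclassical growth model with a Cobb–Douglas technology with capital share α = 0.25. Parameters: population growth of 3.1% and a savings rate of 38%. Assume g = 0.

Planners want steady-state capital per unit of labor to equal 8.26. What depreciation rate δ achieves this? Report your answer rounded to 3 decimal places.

In steady state, investment equals break-even investment: s·k^α = (n + δ)·k.
So s / (n + δ) = (k*)^(1−α) = 8.26^0.75 = 4.8723.
Therefore n + δ = s / 4.8723 = 0.38 / 4.8723 = 0.0780, so δ = 0.0780 − 0.031 = 0.0470.

δ ≈ 0.047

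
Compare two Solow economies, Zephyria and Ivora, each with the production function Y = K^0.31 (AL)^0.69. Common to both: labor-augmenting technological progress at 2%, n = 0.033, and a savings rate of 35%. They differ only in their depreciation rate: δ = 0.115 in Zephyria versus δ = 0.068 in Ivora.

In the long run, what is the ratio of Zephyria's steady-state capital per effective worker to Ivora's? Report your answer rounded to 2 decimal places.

Steady-state k* = [s/(n + g + δ)]^(1/(1−α)), so the ratio is [ (s_Z/(n + g + δ)_Z) / (s_I/(n + g + δ)_I) ]^1.4493.
s_Z/(n + g + δ)_Z = 0.35/0.168 = 2.0833; s_I/(n + g + δ)_I = 0.35/0.121 = 2.8926.
Ratio = (2.0833/2.8926)^1.4493 = 0.7202^1.4493 ≈ 0.6215

ratio ≈ 0.62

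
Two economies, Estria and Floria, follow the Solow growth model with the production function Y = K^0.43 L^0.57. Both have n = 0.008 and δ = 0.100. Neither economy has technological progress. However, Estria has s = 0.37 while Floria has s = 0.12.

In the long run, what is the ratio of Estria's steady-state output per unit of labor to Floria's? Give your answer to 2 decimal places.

ratio ≈ 2.34

Steady-state y* = [s/(n + δ)]^(α/(1−α)), so the ratio is [ (s_E/(n + δ)_E) / (s_F/(n + δ)_F) ]^0.7544.
s_E/(n + δ)_E = 0.37/0.108 = 3.4259; s_F/(n + δ)_F = 0.12/0.108 = 1.1111.
Ratio = (3.4259/1.1111)^0.7544 = 3.0833^0.7544 ≈ 2.3384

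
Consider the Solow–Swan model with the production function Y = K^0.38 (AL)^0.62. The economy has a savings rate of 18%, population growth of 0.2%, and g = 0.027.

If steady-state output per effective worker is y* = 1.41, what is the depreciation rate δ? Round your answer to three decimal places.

δ ≈ 0.074

At the steady state, Δk = 0, so s·k^α = (n + g + δ)·k.
Since y* = [s/(n + g + δ)]^(α/(1−α)), we have s/(n + g + δ) = (y*)^((1−α)/α) = 1.41^1.6316 = 1.7517.
Therefore n + g + δ = s / 1.7517 = 0.18 / 1.7517 = 0.1028, so δ = 0.1028 − 0.029 = 0.0738.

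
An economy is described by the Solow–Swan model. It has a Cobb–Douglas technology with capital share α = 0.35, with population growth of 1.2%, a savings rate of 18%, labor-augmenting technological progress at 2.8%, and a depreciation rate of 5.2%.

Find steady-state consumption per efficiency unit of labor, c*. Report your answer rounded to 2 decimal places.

Steady state requires s·f(k) = (n + g + δ)·k, i.e. s·k^α = (n + g + δ)·k.
Dividing both sides by k: k^(1−α) = s / (n + g + δ).
k^0.65 = 0.18 / (0.012 + 0.028 + 0.052) = 0.18 / 0.092 = 1.9565
k* = 1.9565^(1/0.65) ≈ 2.8082
y* = (k*)^α = 2.8082^0.35 ≈ 1.4353
c* = (1 − s)·y* = (1 − 0.18) × 1.4353 ≈ 1.1769

c* ≈ 1.18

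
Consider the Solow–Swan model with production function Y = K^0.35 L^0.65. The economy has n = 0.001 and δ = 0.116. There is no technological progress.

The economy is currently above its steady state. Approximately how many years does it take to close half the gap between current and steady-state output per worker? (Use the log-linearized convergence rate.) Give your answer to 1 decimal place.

about 9.1 years

Near the steady state the convergence rate is λ = (1 − α)(n + δ).
λ = (1 − 0.35) × 0.117 = 0.65 × 0.117 = 0.07605
Half-life = ln 2 / λ = 0.6931 / 0.07605 ≈ 9.11 years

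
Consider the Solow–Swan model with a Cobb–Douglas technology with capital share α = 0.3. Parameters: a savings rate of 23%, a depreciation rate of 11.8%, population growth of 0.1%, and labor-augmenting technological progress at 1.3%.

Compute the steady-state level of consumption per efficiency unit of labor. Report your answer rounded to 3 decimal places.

c* ≈ 0.977

At the steady state, Δk = 0, so s·k^α = (n + g + δ)·k.
Rearranging, k^(1−α) = s / (n + g + δ).
k^0.7 = 0.23 / (0.001 + 0.013 + 0.118) = 0.23 / 0.132 = 1.7424
k* = 1.7424^(1/0.7) ≈ 2.2105
y* = (k*)^α = 2.2105^0.3 ≈ 1.2687
c* = (1 − s)·y* = (1 − 0.23) × 1.2687 ≈ 0.9769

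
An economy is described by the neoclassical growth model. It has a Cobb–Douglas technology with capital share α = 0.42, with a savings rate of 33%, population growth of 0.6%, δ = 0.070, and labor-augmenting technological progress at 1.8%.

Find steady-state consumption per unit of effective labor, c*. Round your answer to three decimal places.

c* ≈ 1.663

In steady state, investment equals break-even investment: s·k^α = (n + g + δ)·k.
Dividing both sides by k: k^(1−α) = s / (n + g + δ).
k^0.58 = 0.33 / (0.006 + 0.018 + 0.070) = 0.33 / 0.094 = 3.5106
k* = 3.5106^(1/0.58) ≈ 8.7159
y* = (k*)^α = 8.7159^0.42 ≈ 2.4827
c* = (1 − s)·y* = (1 − 0.33) × 2.4827 ≈ 1.6634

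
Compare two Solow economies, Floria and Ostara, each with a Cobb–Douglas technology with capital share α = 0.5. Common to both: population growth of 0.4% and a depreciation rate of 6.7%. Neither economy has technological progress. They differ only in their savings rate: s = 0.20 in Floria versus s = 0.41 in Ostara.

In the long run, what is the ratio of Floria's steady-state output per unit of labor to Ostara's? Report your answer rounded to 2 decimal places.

ratio ≈ 0.49

Steady-state y* = [s/(n + δ)]^(α/(1−α)), so the ratio is [ (s_F/(n + δ)_F) / (s_O/(n + δ)_O) ]^1.
s_F/(n + δ)_F = 0.20/0.071 = 2.8169; s_O/(n + δ)_O = 0.41/0.071 = 5.7746.
Ratio = (2.8169/5.7746)^1 = 0.4878^1 ≈ 0.4878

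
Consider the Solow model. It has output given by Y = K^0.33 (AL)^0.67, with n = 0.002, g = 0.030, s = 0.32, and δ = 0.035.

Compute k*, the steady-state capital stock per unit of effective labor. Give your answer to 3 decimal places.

k* ≈ 10.317

Steady state requires s·f(k) = (n + g + δ)·k, i.e. s·k^α = (n + g + δ)·k.
Rearranging, k^(1−α) = s / (n + g + δ).
k^0.67 = 0.32 / (0.002 + 0.030 + 0.035) = 0.32 / 0.067 = 4.7761
k* = 4.7761^(1/0.67) ≈ 10.3167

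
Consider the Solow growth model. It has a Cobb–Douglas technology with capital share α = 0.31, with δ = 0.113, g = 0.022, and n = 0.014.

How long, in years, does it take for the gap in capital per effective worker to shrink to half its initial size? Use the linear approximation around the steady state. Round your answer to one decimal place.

t_½ ≈ 6.7 years

Near the steady state the convergence rate is λ = (1 − α)(n + g + δ).
λ = (1 − 0.31) × 0.149 = 0.69 × 0.149 = 0.10281
Half-life = ln 2 / λ = 0.6931 / 0.10281 ≈ 6.74 years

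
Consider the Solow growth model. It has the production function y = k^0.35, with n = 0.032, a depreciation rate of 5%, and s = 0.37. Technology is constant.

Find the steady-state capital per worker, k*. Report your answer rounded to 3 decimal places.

At the steady state, Δk = 0, so s·k^α = (n + δ)·k.
Rearranging, k^(1−α) = s / (n + δ).
k^0.65 = 0.37 / (0.032 + 0.050) = 0.37 / 0.082 = 4.5122
k* = 4.5122^(1/0.65) ≈ 10.1567

k* = 10.157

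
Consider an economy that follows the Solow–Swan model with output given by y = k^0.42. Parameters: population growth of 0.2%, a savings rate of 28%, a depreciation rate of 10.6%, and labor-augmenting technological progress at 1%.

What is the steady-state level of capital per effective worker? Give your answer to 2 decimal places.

At the steady state, Δk = 0, so s·k^α = (n + g + δ)·k.
Rearranging, k^(1−α) = s / (n + g + δ).
k^0.58 = 0.28 / (0.002 + 0.010 + 0.106) = 0.28 / 0.118 = 2.3729
k* = 2.3729^(1/0.58) ≈ 4.4364

k* ≈ 4.44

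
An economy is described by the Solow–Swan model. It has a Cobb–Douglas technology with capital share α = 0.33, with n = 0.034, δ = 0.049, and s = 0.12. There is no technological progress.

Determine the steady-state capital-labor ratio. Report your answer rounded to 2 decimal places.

Steady state requires s·f(k) = (n + δ)·k, i.e. s·k^α = (n + δ)·k.
Rearranging, k^(1−α) = s / (n + δ).
k^0.67 = 0.12 / (0.034 + 0.049) = 0.12 / 0.083 = 1.4458
k* = 1.4458^(1/0.67) ≈ 1.7337

k* = 1.73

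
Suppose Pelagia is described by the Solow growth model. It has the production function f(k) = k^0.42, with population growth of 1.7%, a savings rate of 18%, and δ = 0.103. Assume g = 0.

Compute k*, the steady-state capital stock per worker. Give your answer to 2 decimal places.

Steady state requires s·f(k) = (n + δ)·k, i.e. s·k^α = (n + δ)·k.
Dividing both sides by k: k^(1−α) = s / (n + δ).
k^0.58 = 0.18 / (0.017 + 0.103) = 0.18 / 0.120 = 1.5000
k* = 1.5000^(1/0.58) ≈ 2.0119

k* ≈ 2.01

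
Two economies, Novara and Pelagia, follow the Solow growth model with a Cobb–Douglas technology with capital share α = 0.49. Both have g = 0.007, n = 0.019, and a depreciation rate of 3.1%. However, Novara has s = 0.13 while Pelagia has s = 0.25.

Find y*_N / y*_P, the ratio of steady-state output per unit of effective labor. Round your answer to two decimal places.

y*_N / y*_P ≈ 0.53

Steady-state y* = [s/(n + g + δ)]^(α/(1−α)), so the ratio is [ (s_N/(n + g + δ)_N) / (s_P/(n + g + δ)_P) ]^0.9608.
s_N/(n + g + δ)_N = 0.13/0.057 = 2.2807; s_P/(n + g + δ)_P = 0.25/0.057 = 4.3860.
Ratio = (2.2807/4.3860)^0.9608 = 0.5200^0.9608 ≈ 0.5335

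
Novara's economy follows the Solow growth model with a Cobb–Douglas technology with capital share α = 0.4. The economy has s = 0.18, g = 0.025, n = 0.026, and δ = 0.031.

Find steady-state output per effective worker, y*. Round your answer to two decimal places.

y* = 1.69

In steady state, investment equals break-even investment: s·k^α = (n + g + δ)·k.
Dividing both sides by k: k^(1−α) = s / (n + g + δ).
k^0.6 = 0.18 / (0.026 + 0.025 + 0.031) = 0.18 / 0.082 = 2.1951
k* = 2.1951^(1/0.6) ≈ 3.7076
y* = (k*)^α = 3.7076^0.4 ≈ 1.6890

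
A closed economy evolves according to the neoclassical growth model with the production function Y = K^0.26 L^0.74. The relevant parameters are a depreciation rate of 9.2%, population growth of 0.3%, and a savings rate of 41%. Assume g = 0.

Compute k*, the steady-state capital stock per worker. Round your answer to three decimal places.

In steady state, investment equals break-even investment: s·k^α = (n + δ)·k.
Rearranging, k^(1−α) = s / (n + δ).
k^0.74 = 0.41 / (0.003 + 0.092) = 0.41 / 0.095 = 4.3158
k* = 4.3158^(1/0.74) ≈ 7.2142

k* = 7.214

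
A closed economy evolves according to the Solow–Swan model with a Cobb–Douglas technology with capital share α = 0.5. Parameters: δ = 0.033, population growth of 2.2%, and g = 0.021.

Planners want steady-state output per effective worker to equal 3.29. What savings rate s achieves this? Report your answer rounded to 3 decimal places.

s ≈ 0.250

Steady state requires s·f(k) = (n + g + δ)·k, i.e. s·k^α = (n + g + δ)·k.
Since y* = [s/(n + g + δ)]^(α/(1−α)), we have s/(n + g + δ) = (y*)^((1−α)/α) = 3.29^1 = 3.2900.
Therefore s = 3.2900 × (n + g + δ) = 3.2900 × 0.076 = 0.2500.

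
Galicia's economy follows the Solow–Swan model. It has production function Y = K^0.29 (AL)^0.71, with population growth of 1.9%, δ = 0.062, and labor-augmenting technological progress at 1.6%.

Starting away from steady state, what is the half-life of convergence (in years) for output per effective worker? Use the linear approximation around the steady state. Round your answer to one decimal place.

half-life ≈ 10.1 years

Near the steady state the convergence rate is λ = (1 − α)(n + g + δ).
λ = (1 − 0.29) × 0.097 = 0.71 × 0.097 = 0.06887
Half-life = ln 2 / λ = 0.6931 / 0.06887 ≈ 10.06 years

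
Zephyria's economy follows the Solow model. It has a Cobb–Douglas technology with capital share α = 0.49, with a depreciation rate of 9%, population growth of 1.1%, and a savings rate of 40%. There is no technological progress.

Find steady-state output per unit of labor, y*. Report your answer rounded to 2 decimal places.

y* = 3.75

Steady state requires s·f(k) = (n + δ)·k, i.e. s·k^α = (n + δ)·k.
Rearranging, k^(1−α) = s / (n + δ).
k^0.51 = 0.40 / (0.011 + 0.090) = 0.40 / 0.101 = 3.9604
k* = 3.9604^(1/0.51) ≈ 14.8606
y* = (k*)^α = 14.8606^0.49 ≈ 3.7523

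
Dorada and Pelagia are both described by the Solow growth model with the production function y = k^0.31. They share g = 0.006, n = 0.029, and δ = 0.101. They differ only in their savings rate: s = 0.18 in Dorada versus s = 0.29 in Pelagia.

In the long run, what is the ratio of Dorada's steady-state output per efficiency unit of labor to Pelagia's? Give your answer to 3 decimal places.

Steady-state y* = [s/(n + g + δ)]^(α/(1−α)), so the ratio is [ (s_D/(n + g + δ)_D) / (s_P/(n + g + δ)_P) ]^0.4493.
s_D/(n + g + δ)_D = 0.18/0.136 = 1.3235; s_P/(n + g + δ)_P = 0.29/0.136 = 2.1324.
Ratio = (1.3235/2.1324)^0.4493 = 0.6207^0.4493 ≈ 0.8071

y*_D / y*_P ≈ 0.807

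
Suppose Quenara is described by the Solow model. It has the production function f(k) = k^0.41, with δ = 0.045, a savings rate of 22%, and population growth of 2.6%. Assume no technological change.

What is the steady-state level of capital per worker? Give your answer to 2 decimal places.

k* ≈ 6.80

In steady state, investment equals break-even investment: s·k^α = (n + δ)·k.
Rearranging, k^(1−α) = s / (n + δ).
k^0.59 = 0.22 / (0.026 + 0.045) = 0.22 / 0.071 = 3.0986
k* = 3.0986^(1/0.59) ≈ 6.7996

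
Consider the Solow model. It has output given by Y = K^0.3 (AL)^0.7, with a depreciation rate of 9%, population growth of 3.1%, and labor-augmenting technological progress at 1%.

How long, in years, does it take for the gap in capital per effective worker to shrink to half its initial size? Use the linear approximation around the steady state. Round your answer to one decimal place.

Near the steady state the convergence rate is λ = (1 − α)(n + g + δ).
λ = (1 − 0.3) × 0.131 = 0.7 × 0.131 = 0.0917
Half-life = ln 2 / λ = 0.6931 / 0.0917 ≈ 7.56 years

t_½ ≈ 7.6 years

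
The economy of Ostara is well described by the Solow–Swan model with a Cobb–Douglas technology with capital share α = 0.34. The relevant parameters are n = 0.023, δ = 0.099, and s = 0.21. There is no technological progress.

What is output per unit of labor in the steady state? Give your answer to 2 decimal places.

y* ≈ 1.32

Steady state requires s·f(k) = (n + δ)·k, i.e. s·k^α = (n + δ)·k.
Dividing both sides by k: k^(1−α) = s / (n + δ).
k^0.66 = 0.21 / (0.023 + 0.099) = 0.21 / 0.122 = 1.7213
k* = 1.7213^(1/0.66) ≈ 2.2770
y* = (k*)^α = 2.2770^0.34 ≈ 1.3228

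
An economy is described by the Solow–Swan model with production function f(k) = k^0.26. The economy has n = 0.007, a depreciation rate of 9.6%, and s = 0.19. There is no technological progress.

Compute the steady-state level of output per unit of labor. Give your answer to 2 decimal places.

y* = 1.24

In steady state, investment equals break-even investment: s·k^α = (n + δ)·k.
Rearranging, k^(1−α) = s / (n + δ).
k^0.74 = 0.19 / (0.007 + 0.096) = 0.19 / 0.103 = 1.8447
k* = 1.8447^(1/0.74) ≈ 2.2875
y* = (k*)^α = 2.2875^0.26 ≈ 1.2400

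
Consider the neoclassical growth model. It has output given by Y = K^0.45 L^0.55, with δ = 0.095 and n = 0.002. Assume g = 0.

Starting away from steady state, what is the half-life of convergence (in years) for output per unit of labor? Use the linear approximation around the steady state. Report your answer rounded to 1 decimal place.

Near the steady state the convergence rate is λ = (1 − α)(n + δ).
λ = (1 − 0.45) × 0.097 = 0.55 × 0.097 = 0.05335
Half-life = ln 2 / λ = 0.6931 / 0.05335 ≈ 12.99 years

half-life ≈ 13.0 years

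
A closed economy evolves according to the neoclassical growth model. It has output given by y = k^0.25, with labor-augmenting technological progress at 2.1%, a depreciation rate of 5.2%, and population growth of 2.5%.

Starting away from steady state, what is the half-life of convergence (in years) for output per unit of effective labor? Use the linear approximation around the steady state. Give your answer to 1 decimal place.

t_½ ≈ 9.4 years

Near the steady state the convergence rate is λ = (1 − α)(n + g + δ).
λ = (1 − 0.25) × 0.098 = 0.75 × 0.098 = 0.0735
Half-life = ln 2 / λ = 0.6931 / 0.0735 ≈ 9.43 years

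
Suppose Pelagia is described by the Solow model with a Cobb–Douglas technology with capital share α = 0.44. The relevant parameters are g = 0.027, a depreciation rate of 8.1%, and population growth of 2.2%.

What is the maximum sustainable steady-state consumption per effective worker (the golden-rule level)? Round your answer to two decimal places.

c_gold ≈ 1.46

At the golden rule, f'(k) = n + g + δ, so α·k^(α−1) = n + g + δ and k_gold = (α/(n + g + δ))^(1/(1−α)).
k_gold = (0.44/0.130)^(1/0.56) = 3.3846^1.7857 ≈ 8.8215
c_gold = f(k_gold) − (n + g + δ)·k_gold = 2.6064 − 0.130×8.8215 ≈ 1.4596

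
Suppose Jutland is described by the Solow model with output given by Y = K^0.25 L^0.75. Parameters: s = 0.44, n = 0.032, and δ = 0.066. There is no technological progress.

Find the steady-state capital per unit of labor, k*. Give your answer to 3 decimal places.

k* ≈ 7.407

In steady state, investment equals break-even investment: s·k^α = (n + δ)·k.
Dividing both sides by k: k^(1−α) = s / (n + δ).
k^0.75 = 0.44 / (0.032 + 0.066) = 0.44 / 0.098 = 4.4898
k* = 4.4898^(1/0.75) ≈ 7.4069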